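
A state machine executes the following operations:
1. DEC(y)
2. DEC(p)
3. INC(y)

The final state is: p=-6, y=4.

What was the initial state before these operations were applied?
p=-5, y=4

Working backwards:
Final state: p=-6, y=4
Before step 3 (INC(y)): p=-6, y=3
Before step 2 (DEC(p)): p=-5, y=3
Before step 1 (DEC(y)): p=-5, y=4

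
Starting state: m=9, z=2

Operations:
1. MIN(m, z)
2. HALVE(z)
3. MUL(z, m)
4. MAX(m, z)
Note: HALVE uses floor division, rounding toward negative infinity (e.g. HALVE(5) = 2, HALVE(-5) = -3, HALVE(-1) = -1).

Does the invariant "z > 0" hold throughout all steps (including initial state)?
Yes

The invariant holds at every step.

State at each step:
Initial: m=9, z=2
After step 1: m=2, z=2
After step 2: m=2, z=1
After step 3: m=2, z=2
After step 4: m=2, z=2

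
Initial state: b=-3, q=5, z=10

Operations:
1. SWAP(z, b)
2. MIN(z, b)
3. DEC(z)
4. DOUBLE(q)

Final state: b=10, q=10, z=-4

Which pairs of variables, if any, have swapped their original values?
None

Comparing initial and final values:
b: -3 → 10
q: 5 → 10
z: 10 → -4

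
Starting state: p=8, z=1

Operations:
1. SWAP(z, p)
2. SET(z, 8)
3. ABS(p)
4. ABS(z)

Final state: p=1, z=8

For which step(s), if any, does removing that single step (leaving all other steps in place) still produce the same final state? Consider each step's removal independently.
Step(s) 2, 3, 4

Testing removal of each single step:
Without step 1: final = p=8, z=8 (different)
Without step 2: final = p=1, z=8 (same)
Without step 3: final = p=1, z=8 (same)
Without step 4: final = p=1, z=8 (same)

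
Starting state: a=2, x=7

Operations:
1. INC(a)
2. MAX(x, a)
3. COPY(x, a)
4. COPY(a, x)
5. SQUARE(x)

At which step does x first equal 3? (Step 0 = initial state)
Step 3

Tracing x:
Initial: x = 7
After step 1: x = 7
After step 2: x = 7
After step 3: x = 3 ← first occurrence
After step 4: x = 3
After step 5: x = 9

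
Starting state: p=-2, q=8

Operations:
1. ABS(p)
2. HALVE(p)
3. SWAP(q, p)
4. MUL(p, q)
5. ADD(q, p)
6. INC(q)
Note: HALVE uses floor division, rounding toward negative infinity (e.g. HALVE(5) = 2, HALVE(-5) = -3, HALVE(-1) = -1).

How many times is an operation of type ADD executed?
1

Counting ADD operations:
Step 5: ADD(q, p) ← ADD
Total: 1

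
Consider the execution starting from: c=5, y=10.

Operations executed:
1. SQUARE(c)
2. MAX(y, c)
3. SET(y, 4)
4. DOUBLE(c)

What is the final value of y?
y = 4

Tracing execution:
Step 1: SQUARE(c) → y = 10
Step 2: MAX(y, c) → y = 25
Step 3: SET(y, 4) → y = 4
Step 4: DOUBLE(c) → y = 4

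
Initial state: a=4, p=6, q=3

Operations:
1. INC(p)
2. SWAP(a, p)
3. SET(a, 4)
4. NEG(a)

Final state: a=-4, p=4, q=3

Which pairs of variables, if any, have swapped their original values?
None

Comparing initial and final values:
p: 6 → 4
q: 3 → 3
a: 4 → -4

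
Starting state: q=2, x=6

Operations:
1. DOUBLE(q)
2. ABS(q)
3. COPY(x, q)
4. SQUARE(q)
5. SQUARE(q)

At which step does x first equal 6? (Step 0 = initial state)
Step 0

Tracing x:
Initial: x = 6 ← first occurrence
After step 1: x = 6
After step 2: x = 6
After step 3: x = 4
After step 4: x = 4
After step 5: x = 4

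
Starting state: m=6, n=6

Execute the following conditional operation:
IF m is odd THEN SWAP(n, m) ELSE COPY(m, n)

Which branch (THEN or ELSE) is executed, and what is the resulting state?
Branch: ELSE, Final state: m=6, n=6

Evaluating condition: m is odd
Condition is False, so ELSE branch executes
After COPY(m, n): m=6, n=6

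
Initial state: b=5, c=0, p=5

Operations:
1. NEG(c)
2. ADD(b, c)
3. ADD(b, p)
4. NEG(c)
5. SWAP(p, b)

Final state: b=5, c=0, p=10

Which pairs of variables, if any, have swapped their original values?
None

Comparing initial and final values:
b: 5 → 5
p: 5 → 10
c: 0 → 0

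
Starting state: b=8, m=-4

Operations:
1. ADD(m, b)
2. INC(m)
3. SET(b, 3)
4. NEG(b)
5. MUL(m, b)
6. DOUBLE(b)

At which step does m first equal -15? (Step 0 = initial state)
Step 5

Tracing m:
Initial: m = -4
After step 1: m = 4
After step 2: m = 5
After step 3: m = 5
After step 4: m = 5
After step 5: m = -15 ← first occurrence
After step 6: m = -15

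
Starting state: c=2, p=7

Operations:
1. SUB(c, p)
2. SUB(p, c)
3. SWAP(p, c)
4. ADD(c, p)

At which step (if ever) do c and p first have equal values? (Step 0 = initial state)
Never

c and p never become equal during execution.

Comparing values at each step:
Initial: c=2, p=7
After step 1: c=-5, p=7
After step 2: c=-5, p=12
After step 3: c=12, p=-5
After step 4: c=7, p=-5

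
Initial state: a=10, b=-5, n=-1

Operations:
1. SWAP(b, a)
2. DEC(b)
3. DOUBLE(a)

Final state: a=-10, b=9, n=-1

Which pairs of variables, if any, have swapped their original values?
None

Comparing initial and final values:
a: 10 → -10
b: -5 → 9
n: -1 → -1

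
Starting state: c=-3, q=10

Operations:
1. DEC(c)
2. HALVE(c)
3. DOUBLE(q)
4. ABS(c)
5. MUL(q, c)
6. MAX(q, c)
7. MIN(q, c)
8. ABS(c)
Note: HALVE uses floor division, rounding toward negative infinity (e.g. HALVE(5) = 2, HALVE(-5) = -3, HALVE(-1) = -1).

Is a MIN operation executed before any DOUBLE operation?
No

First MIN: step 7
First DOUBLE: step 3
Since 7 > 3, DOUBLE comes first.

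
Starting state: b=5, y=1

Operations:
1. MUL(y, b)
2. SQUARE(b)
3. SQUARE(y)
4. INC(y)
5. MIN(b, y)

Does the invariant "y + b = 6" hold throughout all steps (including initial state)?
No, violated after step 1

The invariant is violated after step 1.

State at each step:
Initial: b=5, y=1
After step 1: b=5, y=5
After step 2: b=25, y=5
After step 3: b=25, y=25
After step 4: b=25, y=26
After step 5: b=25, y=26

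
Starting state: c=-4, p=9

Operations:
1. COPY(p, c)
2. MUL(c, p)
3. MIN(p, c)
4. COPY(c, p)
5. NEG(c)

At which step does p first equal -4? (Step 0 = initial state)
Step 1

Tracing p:
Initial: p = 9
After step 1: p = -4 ← first occurrence
After step 2: p = -4
After step 3: p = -4
After step 4: p = -4
After step 5: p = -4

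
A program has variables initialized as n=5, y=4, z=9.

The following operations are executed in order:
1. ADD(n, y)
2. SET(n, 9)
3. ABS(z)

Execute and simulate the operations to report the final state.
{n: 9, y: 4, z: 9}

Step-by-step execution:
Initial: n=5, y=4, z=9
After step 1 (ADD(n, y)): n=9, y=4, z=9
After step 2 (SET(n, 9)): n=9, y=4, z=9
After step 3 (ABS(z)): n=9, y=4, z=9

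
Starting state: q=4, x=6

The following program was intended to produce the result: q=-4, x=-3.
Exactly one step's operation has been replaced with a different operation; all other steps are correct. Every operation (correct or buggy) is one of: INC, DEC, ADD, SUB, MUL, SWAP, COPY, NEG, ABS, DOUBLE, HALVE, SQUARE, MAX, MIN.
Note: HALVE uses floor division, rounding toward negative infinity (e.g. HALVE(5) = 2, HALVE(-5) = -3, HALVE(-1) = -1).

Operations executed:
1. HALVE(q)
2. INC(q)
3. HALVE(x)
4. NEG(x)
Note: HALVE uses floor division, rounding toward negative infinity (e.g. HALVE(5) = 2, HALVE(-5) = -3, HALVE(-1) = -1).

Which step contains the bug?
Step 2

Trace with buggy code:
Initial: q=4, x=6
After step 1: q=2, x=6
After step 2: q=3, x=6
After step 3: q=3, x=3
After step 4: q=3, x=-3
Actual final q=3, x=-3 ≠ expected q=-4, x=-3.
Step 2 is the only position where a single-operation replacement can produce the expected result.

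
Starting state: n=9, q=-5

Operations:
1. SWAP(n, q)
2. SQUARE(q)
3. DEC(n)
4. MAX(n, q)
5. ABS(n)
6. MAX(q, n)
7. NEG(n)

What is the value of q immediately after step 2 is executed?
q = 81

Tracing q through execution:
Initial: q = -5
After step 1 (SWAP(n, q)): q = 9
After step 2 (SQUARE(q)): q = 81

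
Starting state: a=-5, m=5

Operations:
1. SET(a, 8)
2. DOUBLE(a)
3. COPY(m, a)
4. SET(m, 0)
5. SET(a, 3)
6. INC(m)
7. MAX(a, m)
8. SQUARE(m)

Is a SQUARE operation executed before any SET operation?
No

First SQUARE: step 8
First SET: step 1
Since 8 > 1, SET comes first.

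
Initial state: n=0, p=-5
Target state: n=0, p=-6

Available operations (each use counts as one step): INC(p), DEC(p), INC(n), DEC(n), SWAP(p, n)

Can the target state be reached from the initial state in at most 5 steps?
Yes

Path (1 step): DEC(p)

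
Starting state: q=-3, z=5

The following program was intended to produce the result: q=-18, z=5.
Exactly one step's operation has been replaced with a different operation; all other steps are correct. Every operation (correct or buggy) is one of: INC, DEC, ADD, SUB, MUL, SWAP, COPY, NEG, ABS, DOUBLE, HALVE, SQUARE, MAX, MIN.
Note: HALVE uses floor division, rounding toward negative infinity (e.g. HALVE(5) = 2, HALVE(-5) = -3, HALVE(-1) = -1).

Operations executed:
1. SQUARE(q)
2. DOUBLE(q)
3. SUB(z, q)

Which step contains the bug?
Step 3

Trace with buggy code:
Initial: q=-3, z=5
After step 1: q=9, z=5
After step 2: q=18, z=5
After step 3: q=18, z=-13
Actual final q=18, z=-13 ≠ expected q=-18, z=5.
Step 3 is the only position where a single-operation replacement can produce the expected result.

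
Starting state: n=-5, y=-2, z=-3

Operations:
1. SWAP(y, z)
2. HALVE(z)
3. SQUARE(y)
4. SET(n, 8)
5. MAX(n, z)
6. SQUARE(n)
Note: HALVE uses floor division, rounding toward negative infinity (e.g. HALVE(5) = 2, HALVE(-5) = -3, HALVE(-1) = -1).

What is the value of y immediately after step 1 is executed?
y = -3

Tracing y through execution:
Initial: y = -2
After step 1 (SWAP(y, z)): y = -3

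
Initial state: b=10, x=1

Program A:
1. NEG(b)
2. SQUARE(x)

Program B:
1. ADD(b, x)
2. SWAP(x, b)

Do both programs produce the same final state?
No

Program A final state: b=-10, x=1
Program B final state: b=1, x=11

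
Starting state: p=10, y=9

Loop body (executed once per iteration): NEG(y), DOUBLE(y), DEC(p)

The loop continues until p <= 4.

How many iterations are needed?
6

Tracing iterations:
Initial: p=10, y=9
After iteration 1: p=9, y=-18
After iteration 2: p=8, y=36
After iteration 3: p=7, y=-72
After iteration 4: p=6, y=144
After iteration 5: p=5, y=-288
After iteration 6: p=4, y=576
p <= 4 now holds, so the loop exits after 6 iterations.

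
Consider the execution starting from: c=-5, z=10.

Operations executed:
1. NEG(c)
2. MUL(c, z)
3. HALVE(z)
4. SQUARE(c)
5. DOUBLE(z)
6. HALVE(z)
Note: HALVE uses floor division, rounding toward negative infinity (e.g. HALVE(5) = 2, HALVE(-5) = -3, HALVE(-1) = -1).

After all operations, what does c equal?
c = 2500

Tracing execution:
Step 1: NEG(c) → c = 5
Step 2: MUL(c, z) → c = 50
Step 3: HALVE(z) → c = 50
Step 4: SQUARE(c) → c = 2500
Step 5: DOUBLE(z) → c = 2500
Step 6: HALVE(z) → c = 2500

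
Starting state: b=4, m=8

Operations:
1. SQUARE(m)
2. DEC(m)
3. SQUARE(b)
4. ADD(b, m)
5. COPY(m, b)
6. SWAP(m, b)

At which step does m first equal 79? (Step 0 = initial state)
Step 5

Tracing m:
Initial: m = 8
After step 1: m = 64
After step 2: m = 63
After step 3: m = 63
After step 4: m = 63
After step 5: m = 79 ← first occurrence
After step 6: m = 79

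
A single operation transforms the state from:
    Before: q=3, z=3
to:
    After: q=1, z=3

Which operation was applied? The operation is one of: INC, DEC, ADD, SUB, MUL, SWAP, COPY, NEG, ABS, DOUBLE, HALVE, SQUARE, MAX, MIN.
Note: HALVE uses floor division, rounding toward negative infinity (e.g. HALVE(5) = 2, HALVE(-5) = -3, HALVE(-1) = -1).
HALVE(q)

Analyzing the change:
Before: q=3, z=3
After: q=1, z=3
Variable q changed from 3 to 1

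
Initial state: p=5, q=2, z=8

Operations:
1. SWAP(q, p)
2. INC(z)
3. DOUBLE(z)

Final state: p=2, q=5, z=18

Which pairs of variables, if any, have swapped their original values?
(q, p)

Comparing initial and final values:
z: 8 → 18
q: 2 → 5
p: 5 → 2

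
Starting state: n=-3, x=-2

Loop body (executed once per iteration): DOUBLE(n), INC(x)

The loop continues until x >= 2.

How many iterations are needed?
4

Tracing iterations:
Initial: n=-3, x=-2
After iteration 1: n=-6, x=-1
After iteration 2: n=-12, x=0
After iteration 3: n=-24, x=1
After iteration 4: n=-48, x=2
x >= 2 now holds, so the loop exits after 4 iterations.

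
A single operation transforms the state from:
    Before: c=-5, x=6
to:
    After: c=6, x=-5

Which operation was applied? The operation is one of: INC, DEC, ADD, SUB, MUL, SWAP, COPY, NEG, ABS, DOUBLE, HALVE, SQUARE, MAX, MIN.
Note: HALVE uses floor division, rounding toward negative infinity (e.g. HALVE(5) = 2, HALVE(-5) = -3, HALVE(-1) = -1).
SWAP(x, c)

Analyzing the change:
Before: c=-5, x=6
After: c=6, x=-5
Variable x changed from 6 to -5
Variable c changed from -5 to 6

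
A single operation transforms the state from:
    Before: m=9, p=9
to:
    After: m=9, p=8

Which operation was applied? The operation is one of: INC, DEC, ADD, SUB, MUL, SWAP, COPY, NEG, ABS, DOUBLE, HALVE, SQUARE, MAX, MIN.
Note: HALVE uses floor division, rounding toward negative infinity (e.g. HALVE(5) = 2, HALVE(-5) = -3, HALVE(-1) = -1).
DEC(p)

Analyzing the change:
Before: m=9, p=9
After: m=9, p=8
Variable p changed from 9 to 8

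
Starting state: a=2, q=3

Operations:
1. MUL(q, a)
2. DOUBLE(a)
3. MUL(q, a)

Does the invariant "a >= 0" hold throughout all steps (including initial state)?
Yes

The invariant holds at every step.

State at each step:
Initial: a=2, q=3
After step 1: a=2, q=6
After step 2: a=4, q=6
After step 3: a=4, q=24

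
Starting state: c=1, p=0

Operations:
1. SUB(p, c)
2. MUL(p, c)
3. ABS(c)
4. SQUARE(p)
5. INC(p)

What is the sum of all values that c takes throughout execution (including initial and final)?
6

Values of c at each step:
Initial: c = 1
After step 1: c = 1
After step 2: c = 1
After step 3: c = 1
After step 4: c = 1
After step 5: c = 1
Sum = 1 + 1 + 1 + 1 + 1 + 1 = 6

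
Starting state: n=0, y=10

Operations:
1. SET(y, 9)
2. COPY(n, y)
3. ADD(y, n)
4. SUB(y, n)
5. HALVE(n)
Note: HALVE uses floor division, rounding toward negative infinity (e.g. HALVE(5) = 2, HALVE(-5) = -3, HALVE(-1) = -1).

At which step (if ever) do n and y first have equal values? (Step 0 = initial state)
Step 2

n and y first become equal after step 2.

Comparing values at each step:
Initial: n=0, y=10
After step 1: n=0, y=9
After step 2: n=9, y=9 ← equal!
After step 3: n=9, y=18
After step 4: n=9, y=9 ← equal!
After step 5: n=4, y=9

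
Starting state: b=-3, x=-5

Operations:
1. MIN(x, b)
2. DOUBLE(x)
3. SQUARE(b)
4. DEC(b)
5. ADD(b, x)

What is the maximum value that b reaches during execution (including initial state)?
9

Values of b at each step:
Initial: b = -3
After step 1: b = -3
After step 2: b = -3
After step 3: b = 9 ← maximum
After step 4: b = 8
After step 5: b = -2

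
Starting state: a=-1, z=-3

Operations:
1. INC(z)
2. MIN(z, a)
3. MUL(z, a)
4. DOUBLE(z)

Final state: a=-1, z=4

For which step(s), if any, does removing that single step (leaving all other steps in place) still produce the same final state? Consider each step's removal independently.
Step(s) 2

Testing removal of each single step:
Without step 1: final = a=-1, z=6 (different)
Without step 2: final = a=-1, z=4 (same)
Without step 3: final = a=-1, z=-4 (different)
Without step 4: final = a=-1, z=2 (different)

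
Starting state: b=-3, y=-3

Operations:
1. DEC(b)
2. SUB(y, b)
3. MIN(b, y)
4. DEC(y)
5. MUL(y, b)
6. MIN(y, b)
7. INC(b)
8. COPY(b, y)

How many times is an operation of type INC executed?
1

Counting INC operations:
Step 7: INC(b) ← INC
Total: 1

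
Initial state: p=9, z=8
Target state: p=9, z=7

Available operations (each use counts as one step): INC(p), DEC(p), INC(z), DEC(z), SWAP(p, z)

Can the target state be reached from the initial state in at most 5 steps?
Yes

Path (1 step): DEC(z)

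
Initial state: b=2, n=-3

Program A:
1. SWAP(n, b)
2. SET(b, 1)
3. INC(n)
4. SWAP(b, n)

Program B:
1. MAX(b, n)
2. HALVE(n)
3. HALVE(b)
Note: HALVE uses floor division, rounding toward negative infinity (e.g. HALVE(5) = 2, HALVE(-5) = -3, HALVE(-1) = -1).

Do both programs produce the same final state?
No

Program A final state: b=3, n=1
Program B final state: b=1, n=-2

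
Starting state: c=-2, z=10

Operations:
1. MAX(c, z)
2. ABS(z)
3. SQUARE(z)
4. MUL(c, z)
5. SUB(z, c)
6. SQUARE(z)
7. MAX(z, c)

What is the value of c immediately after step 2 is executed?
c = 10

Tracing c through execution:
Initial: c = -2
After step 1 (MAX(c, z)): c = 10
After step 2 (ABS(z)): c = 10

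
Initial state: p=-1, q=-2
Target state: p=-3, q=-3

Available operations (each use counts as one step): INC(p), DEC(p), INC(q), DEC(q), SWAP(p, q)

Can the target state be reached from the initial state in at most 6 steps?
Yes

Path (3 steps): DEC(p) → DEC(p) → DEC(q)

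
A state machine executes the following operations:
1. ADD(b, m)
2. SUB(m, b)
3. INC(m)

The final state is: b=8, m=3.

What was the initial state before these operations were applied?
b=-2, m=10

Working backwards:
Final state: b=8, m=3
Before step 3 (INC(m)): b=8, m=2
Before step 2 (SUB(m, b)): b=8, m=10
Before step 1 (ADD(b, m)): b=-2, m=10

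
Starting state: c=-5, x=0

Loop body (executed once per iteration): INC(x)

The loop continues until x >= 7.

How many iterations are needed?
7

Tracing iterations:
Initial: c=-5, x=0
After iteration 1: c=-5, x=1
After iteration 2: c=-5, x=2
After iteration 3: c=-5, x=3
After iteration 4: c=-5, x=4
After iteration 5: c=-5, x=5
After iteration 6: c=-5, x=6
After iteration 7: c=-5, x=7
x >= 7 now holds, so the loop exits after 7 iterations.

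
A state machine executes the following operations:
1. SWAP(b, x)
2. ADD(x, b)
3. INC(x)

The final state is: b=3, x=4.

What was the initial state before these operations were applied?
b=0, x=3

Working backwards:
Final state: b=3, x=4
Before step 3 (INC(x)): b=3, x=3
Before step 2 (ADD(x, b)): b=3, x=0
Before step 1 (SWAP(b, x)): b=0, x=3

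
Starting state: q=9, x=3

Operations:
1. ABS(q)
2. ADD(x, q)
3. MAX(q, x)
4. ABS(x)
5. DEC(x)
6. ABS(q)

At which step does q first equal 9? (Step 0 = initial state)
Step 0

Tracing q:
Initial: q = 9 ← first occurrence
After step 1: q = 9
After step 2: q = 9
After step 3: q = 12
After step 4: q = 12
After step 5: q = 12
After step 6: q = 12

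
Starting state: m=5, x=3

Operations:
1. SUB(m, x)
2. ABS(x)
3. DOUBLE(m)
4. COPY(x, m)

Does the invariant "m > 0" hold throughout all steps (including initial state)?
Yes

The invariant holds at every step.

State at each step:
Initial: m=5, x=3
After step 1: m=2, x=3
After step 2: m=2, x=3
After step 3: m=4, x=3
After step 4: m=4, x=4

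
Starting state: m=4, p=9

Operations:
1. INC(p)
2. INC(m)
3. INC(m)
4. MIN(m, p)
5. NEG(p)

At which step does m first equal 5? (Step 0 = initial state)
Step 2

Tracing m:
Initial: m = 4
After step 1: m = 4
After step 2: m = 5 ← first occurrence
After step 3: m = 6
After step 4: m = 6
After step 5: m = 6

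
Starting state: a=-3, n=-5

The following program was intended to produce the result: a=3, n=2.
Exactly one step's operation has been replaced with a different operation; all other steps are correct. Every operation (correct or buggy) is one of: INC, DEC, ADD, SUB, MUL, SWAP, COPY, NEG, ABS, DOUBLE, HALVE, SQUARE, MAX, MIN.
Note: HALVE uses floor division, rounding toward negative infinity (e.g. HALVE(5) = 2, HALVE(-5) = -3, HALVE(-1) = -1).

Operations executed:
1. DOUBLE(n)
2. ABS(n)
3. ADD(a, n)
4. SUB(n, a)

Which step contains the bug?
Step 1

Trace with buggy code:
Initial: a=-3, n=-5
After step 1: a=-3, n=-10
After step 2: a=-3, n=10
After step 3: a=7, n=10
After step 4: a=7, n=3
Actual final a=7, n=3 ≠ expected a=3, n=2.
Step 1 is the only position where a single-operation replacement can produce the expected result.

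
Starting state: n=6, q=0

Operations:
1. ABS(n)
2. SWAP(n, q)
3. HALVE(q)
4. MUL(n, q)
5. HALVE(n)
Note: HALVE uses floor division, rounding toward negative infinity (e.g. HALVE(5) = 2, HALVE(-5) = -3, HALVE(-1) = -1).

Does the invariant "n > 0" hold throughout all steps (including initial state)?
No, violated after step 2

The invariant is violated after step 2.

State at each step:
Initial: n=6, q=0
After step 1: n=6, q=0
After step 2: n=0, q=6
After step 3: n=0, q=3
After step 4: n=0, q=3
After step 5: n=0, q=3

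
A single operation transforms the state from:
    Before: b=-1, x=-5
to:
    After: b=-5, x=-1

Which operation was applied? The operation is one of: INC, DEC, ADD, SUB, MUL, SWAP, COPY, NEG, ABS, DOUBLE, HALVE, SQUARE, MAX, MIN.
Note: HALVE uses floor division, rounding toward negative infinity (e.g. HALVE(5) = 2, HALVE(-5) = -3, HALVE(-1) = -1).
SWAP(b, x)

Analyzing the change:
Before: b=-1, x=-5
After: b=-5, x=-1
Variable b changed from -1 to -5
Variable x changed from -5 to -1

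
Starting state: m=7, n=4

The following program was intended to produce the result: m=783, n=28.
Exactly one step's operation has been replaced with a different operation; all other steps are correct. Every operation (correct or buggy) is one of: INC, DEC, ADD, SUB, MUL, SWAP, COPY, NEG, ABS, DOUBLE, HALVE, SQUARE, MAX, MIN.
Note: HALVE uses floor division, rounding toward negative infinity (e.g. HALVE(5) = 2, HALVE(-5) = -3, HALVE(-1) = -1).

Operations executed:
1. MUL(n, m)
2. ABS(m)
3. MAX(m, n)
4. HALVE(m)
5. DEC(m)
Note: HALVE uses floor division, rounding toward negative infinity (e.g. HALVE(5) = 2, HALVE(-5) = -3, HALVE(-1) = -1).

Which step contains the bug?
Step 4

Trace with buggy code:
Initial: m=7, n=4
After step 1: m=7, n=28
After step 2: m=7, n=28
After step 3: m=28, n=28
After step 4: m=14, n=28
After step 5: m=13, n=28
Actual final m=13, n=28 ≠ expected m=783, n=28.
Step 4 is the only position where a single-operation replacement can produce the expected result.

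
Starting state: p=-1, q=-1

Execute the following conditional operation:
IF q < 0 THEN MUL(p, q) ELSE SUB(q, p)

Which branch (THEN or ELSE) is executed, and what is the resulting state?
Branch: THEN, Final state: p=1, q=-1

Evaluating condition: q < 0
q = -1
Condition is True, so THEN branch executes
After MUL(p, q): p=1, q=-1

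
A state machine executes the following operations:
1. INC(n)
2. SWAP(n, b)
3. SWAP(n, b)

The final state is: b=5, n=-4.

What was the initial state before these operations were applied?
b=5, n=-5

Working backwards:
Final state: b=5, n=-4
Before step 3 (SWAP(n, b)): b=-4, n=5
Before step 2 (SWAP(n, b)): b=5, n=-4
Before step 1 (INC(n)): b=5, n=-5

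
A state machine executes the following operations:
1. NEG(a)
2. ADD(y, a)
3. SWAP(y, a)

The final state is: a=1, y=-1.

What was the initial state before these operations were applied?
a=1, y=2

Working backwards:
Final state: a=1, y=-1
Before step 3 (SWAP(y, a)): a=-1, y=1
Before step 2 (ADD(y, a)): a=-1, y=2
Before step 1 (NEG(a)): a=1, y=2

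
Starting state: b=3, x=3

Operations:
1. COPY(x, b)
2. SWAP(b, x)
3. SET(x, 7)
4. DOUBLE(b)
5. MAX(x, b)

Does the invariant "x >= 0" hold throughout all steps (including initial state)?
Yes

The invariant holds at every step.

State at each step:
Initial: b=3, x=3
After step 1: b=3, x=3
After step 2: b=3, x=3
After step 3: b=3, x=7
After step 4: b=6, x=7
After step 5: b=6, x=7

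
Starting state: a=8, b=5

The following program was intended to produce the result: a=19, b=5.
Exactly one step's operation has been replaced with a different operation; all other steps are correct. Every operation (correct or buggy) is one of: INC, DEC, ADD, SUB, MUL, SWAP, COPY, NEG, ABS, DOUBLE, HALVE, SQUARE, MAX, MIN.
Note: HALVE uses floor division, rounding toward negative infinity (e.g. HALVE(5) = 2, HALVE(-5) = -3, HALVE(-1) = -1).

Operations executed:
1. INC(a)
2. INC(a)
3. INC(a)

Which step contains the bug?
Step 2

Trace with buggy code:
Initial: a=8, b=5
After step 1: a=9, b=5
After step 2: a=10, b=5
After step 3: a=11, b=5
Actual final a=11, b=5 ≠ expected a=19, b=5.
Step 2 is the only position where a single-operation replacement can produce the expected result.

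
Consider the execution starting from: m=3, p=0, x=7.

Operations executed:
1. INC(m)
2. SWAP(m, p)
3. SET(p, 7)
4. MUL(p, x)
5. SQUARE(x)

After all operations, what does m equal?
m = 0

Tracing execution:
Step 1: INC(m) → m = 4
Step 2: SWAP(m, p) → m = 0
Step 3: SET(p, 7) → m = 0
Step 4: MUL(p, x) → m = 0
Step 5: SQUARE(x) → m = 0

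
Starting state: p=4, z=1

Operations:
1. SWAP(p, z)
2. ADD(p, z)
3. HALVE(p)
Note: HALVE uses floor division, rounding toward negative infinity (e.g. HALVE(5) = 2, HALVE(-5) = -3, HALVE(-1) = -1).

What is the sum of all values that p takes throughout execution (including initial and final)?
12

Values of p at each step:
Initial: p = 4
After step 1: p = 1
After step 2: p = 5
After step 3: p = 2
Sum = 4 + 1 + 5 + 2 = 12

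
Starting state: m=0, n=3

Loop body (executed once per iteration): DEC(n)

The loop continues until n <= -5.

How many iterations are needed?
8

Tracing iterations:
Initial: m=0, n=3
After iteration 1: m=0, n=2
After iteration 2: m=0, n=1
After iteration 3: m=0, n=0
After iteration 4: m=0, n=-1
After iteration 5: m=0, n=-2
After iteration 6: m=0, n=-3
After iteration 7: m=0, n=-4
After iteration 8: m=0, n=-5
n <= -5 now holds, so the loop exits after 8 iterations.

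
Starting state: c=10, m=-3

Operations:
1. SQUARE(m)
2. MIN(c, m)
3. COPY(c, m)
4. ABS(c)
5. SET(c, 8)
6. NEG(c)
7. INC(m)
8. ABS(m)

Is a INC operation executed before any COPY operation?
No

First INC: step 7
First COPY: step 3
Since 7 > 3, COPY comes first.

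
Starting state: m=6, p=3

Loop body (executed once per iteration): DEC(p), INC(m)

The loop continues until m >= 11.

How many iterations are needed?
5

Tracing iterations:
Initial: m=6, p=3
After iteration 1: m=7, p=2
After iteration 2: m=8, p=1
After iteration 3: m=9, p=0
After iteration 4: m=10, p=-1
After iteration 5: m=11, p=-2
m >= 11 now holds, so the loop exits after 5 iterations.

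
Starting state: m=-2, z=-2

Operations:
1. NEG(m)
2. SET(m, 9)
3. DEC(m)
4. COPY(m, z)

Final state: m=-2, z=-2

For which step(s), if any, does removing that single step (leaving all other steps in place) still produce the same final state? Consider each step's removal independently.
Step(s) 1, 2, 3

Testing removal of each single step:
Without step 1: final = m=-2, z=-2 (same)
Without step 2: final = m=-2, z=-2 (same)
Without step 3: final = m=-2, z=-2 (same)
Without step 4: final = m=8, z=-2 (different)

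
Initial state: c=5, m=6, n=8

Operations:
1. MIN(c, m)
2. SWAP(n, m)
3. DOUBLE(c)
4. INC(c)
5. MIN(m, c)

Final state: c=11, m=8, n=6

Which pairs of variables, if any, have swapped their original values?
(m, n)

Comparing initial and final values:
c: 5 → 11
m: 6 → 8
n: 8 → 6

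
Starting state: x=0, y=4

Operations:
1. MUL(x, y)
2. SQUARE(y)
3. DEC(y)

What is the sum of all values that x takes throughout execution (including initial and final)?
0

Values of x at each step:
Initial: x = 0
After step 1: x = 0
After step 2: x = 0
After step 3: x = 0
Sum = 0 + 0 + 0 + 0 = 0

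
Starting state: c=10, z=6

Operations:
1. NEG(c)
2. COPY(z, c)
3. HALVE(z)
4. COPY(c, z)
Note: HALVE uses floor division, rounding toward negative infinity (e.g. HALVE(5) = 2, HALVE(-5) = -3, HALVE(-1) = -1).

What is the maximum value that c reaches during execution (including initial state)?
10

Values of c at each step:
Initial: c = 10 ← maximum
After step 1: c = -10
After step 2: c = -10
After step 3: c = -10
After step 4: c = -5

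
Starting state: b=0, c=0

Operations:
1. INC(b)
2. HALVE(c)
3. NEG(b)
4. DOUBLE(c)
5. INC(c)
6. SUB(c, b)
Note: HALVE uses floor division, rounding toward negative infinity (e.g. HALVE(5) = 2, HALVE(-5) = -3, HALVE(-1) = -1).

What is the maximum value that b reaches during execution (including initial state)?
1

Values of b at each step:
Initial: b = 0
After step 1: b = 1 ← maximum
After step 2: b = 1
After step 3: b = -1
After step 4: b = -1
After step 5: b = -1
After step 6: b = -1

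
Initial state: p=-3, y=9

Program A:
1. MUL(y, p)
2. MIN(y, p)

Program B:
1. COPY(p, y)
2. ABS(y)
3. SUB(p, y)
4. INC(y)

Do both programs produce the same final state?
No

Program A final state: p=-3, y=-27
Program B final state: p=0, y=10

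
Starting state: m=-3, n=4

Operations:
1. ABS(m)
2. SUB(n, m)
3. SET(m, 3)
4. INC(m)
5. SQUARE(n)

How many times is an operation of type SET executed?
1

Counting SET operations:
Step 3: SET(m, 3) ← SET
Total: 1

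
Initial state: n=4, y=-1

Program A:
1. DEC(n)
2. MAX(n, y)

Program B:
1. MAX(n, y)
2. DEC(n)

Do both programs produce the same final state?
Yes

Program A final state: n=3, y=-1
Program B final state: n=3, y=-1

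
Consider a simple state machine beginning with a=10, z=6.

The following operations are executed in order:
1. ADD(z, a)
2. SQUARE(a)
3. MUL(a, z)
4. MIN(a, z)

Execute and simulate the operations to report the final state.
{a: 16, z: 16}

Step-by-step execution:
Initial: a=10, z=6
After step 1 (ADD(z, a)): a=10, z=16
After step 2 (SQUARE(a)): a=100, z=16
After step 3 (MUL(a, z)): a=1600, z=16
After step 4 (MIN(a, z)): a=16, z=16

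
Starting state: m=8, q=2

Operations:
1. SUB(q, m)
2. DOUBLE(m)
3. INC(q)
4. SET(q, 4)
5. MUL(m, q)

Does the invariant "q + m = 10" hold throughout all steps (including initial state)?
No, violated after step 1

The invariant is violated after step 1.

State at each step:
Initial: m=8, q=2
After step 1: m=8, q=-6
After step 2: m=16, q=-6
After step 3: m=16, q=-5
After step 4: m=16, q=4
After step 5: m=64, q=4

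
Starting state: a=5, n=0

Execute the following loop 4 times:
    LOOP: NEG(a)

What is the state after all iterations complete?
a=5, n=0

Iteration trace:
Start: a=5, n=0
After iteration 1: a=-5, n=0
After iteration 2: a=5, n=0
After iteration 3: a=-5, n=0
After iteration 4: a=5, n=0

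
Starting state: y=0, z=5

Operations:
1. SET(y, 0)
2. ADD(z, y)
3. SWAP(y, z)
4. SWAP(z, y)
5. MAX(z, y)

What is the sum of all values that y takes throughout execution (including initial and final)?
5

Values of y at each step:
Initial: y = 0
After step 1: y = 0
After step 2: y = 0
After step 3: y = 5
After step 4: y = 0
After step 5: y = 0
Sum = 0 + 0 + 0 + 5 + 0 + 0 = 5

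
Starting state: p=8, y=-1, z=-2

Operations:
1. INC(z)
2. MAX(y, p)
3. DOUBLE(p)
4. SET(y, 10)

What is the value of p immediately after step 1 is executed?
p = 8

Tracing p through execution:
Initial: p = 8
After step 1 (INC(z)): p = 8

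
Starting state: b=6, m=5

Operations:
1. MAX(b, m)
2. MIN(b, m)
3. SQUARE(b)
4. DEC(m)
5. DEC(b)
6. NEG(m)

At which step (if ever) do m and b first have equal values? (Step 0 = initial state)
Step 2

m and b first become equal after step 2.

Comparing values at each step:
Initial: m=5, b=6
After step 1: m=5, b=6
After step 2: m=5, b=5 ← equal!
After step 3: m=5, b=25
After step 4: m=4, b=25
After step 5: m=4, b=24
After step 6: m=-4, b=24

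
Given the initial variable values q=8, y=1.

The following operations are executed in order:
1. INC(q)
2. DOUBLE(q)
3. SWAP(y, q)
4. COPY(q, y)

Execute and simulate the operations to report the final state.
{q: 18, y: 18}

Step-by-step execution:
Initial: q=8, y=1
After step 1 (INC(q)): q=9, y=1
After step 2 (DOUBLE(q)): q=18, y=1
After step 3 (SWAP(y, q)): q=1, y=18
After step 4 (COPY(q, y)): q=18, y=18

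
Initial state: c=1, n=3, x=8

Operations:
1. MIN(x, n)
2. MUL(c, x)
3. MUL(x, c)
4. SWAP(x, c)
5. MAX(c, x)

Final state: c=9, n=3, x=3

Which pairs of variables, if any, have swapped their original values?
None

Comparing initial and final values:
x: 8 → 3
n: 3 → 3
c: 1 → 9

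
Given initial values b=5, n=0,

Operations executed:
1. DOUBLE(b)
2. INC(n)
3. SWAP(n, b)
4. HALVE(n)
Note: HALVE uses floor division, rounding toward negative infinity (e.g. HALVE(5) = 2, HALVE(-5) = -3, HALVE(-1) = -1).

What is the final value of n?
n = 5

Tracing execution:
Step 1: DOUBLE(b) → n = 0
Step 2: INC(n) → n = 1
Step 3: SWAP(n, b) → n = 10
Step 4: HALVE(n) → n = 5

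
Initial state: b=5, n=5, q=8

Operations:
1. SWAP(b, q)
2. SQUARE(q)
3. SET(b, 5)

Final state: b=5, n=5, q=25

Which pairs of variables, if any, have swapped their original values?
None

Comparing initial and final values:
n: 5 → 5
q: 8 → 25
b: 5 → 5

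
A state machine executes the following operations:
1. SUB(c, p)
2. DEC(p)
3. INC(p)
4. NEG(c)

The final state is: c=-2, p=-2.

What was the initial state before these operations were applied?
c=0, p=-2

Working backwards:
Final state: c=-2, p=-2
Before step 4 (NEG(c)): c=2, p=-2
Before step 3 (INC(p)): c=2, p=-3
Before step 2 (DEC(p)): c=2, p=-2
Before step 1 (SUB(c, p)): c=0, p=-2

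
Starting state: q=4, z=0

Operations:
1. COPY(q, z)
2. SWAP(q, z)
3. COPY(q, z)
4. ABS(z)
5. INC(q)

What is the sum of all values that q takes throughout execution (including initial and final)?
5

Values of q at each step:
Initial: q = 4
After step 1: q = 0
After step 2: q = 0
After step 3: q = 0
After step 4: q = 0
After step 5: q = 1
Sum = 4 + 0 + 0 + 0 + 0 + 1 = 5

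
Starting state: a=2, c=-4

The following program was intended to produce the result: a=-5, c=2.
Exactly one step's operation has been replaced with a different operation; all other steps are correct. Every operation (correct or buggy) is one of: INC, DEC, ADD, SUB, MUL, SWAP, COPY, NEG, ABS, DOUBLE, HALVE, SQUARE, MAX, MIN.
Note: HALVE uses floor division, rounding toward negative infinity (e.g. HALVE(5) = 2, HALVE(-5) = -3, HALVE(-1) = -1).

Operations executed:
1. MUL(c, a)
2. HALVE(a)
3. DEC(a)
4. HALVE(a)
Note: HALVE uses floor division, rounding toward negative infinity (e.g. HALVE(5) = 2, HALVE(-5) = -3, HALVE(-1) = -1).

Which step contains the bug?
Step 2

Trace with buggy code:
Initial: a=2, c=-4
After step 1: a=2, c=-8
After step 2: a=1, c=-8
After step 3: a=0, c=-8
After step 4: a=0, c=-8
Actual final a=0, c=-8 ≠ expected a=-5, c=2.
Step 2 is the only position where a single-operation replacement can produce the expected result.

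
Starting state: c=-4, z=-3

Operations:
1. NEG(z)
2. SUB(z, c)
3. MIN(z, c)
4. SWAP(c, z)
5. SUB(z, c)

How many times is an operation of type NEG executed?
1

Counting NEG operations:
Step 1: NEG(z) ← NEG
Total: 1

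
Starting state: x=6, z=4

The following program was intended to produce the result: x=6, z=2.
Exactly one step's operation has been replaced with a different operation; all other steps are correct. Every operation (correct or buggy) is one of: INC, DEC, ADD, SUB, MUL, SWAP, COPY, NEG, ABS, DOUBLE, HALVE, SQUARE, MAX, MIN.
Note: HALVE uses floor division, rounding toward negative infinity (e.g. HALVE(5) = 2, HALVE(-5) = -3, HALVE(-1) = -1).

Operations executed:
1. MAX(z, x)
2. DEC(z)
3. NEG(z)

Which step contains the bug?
Step 3

Trace with buggy code:
Initial: x=6, z=4
After step 1: x=6, z=6
After step 2: x=6, z=5
After step 3: x=6, z=-5
Actual final x=6, z=-5 ≠ expected x=6, z=2.
Step 3 is the only position where a single-operation replacement can produce the expected result.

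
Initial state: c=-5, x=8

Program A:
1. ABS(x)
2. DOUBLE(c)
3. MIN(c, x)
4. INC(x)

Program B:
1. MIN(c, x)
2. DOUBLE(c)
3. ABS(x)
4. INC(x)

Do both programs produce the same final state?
Yes

Program A final state: c=-10, x=9
Program B final state: c=-10, x=9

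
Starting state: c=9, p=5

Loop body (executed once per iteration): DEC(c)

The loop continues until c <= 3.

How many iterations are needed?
6

Tracing iterations:
Initial: c=9, p=5
After iteration 1: c=8, p=5
After iteration 2: c=7, p=5
After iteration 3: c=6, p=5
After iteration 4: c=5, p=5
After iteration 5: c=4, p=5
After iteration 6: c=3, p=5
c <= 3 now holds, so the loop exits after 6 iterations.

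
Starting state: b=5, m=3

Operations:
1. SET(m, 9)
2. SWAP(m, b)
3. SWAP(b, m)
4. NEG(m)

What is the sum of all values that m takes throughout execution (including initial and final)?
17

Values of m at each step:
Initial: m = 3
After step 1: m = 9
After step 2: m = 5
After step 3: m = 9
After step 4: m = -9
Sum = 3 + 9 + 5 + 9 + -9 = 17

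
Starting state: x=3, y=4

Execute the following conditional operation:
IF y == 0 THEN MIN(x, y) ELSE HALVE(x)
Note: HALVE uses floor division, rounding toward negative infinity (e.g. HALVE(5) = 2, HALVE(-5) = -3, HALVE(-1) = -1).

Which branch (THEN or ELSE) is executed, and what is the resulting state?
Branch: ELSE, Final state: x=1, y=4

Evaluating condition: y == 0
y = 4
Condition is False, so ELSE branch executes
After HALVE(x): x=1, y=4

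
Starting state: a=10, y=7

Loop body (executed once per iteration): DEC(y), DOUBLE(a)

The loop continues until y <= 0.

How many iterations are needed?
7

Tracing iterations:
Initial: a=10, y=7
After iteration 1: a=20, y=6
After iteration 2: a=40, y=5
After iteration 3: a=80, y=4
After iteration 4: a=160, y=3
After iteration 5: a=320, y=2
After iteration 6: a=640, y=1
After iteration 7: a=1280, y=0
y <= 0 now holds, so the loop exits after 7 iterations.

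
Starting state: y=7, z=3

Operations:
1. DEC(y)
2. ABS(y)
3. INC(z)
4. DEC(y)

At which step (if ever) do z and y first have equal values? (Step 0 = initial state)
Never

z and y never become equal during execution.

Comparing values at each step:
Initial: z=3, y=7
After step 1: z=3, y=6
After step 2: z=3, y=6
After step 3: z=4, y=6
After step 4: z=4, y=5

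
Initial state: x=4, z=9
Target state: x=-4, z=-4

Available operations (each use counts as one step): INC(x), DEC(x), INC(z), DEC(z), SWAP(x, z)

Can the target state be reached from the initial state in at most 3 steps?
No

The target state cannot be reached within 3 steps.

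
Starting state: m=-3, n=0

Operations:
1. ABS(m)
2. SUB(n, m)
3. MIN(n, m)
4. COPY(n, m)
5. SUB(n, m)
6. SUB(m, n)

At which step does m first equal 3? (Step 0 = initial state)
Step 1

Tracing m:
Initial: m = -3
After step 1: m = 3 ← first occurrence
After step 2: m = 3
After step 3: m = 3
After step 4: m = 3
After step 5: m = 3
After step 6: m = 3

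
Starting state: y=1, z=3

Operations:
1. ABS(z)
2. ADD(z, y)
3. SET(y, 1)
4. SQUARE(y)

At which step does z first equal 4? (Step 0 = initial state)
Step 2

Tracing z:
Initial: z = 3
After step 1: z = 3
After step 2: z = 4 ← first occurrence
After step 3: z = 4
After step 4: z = 4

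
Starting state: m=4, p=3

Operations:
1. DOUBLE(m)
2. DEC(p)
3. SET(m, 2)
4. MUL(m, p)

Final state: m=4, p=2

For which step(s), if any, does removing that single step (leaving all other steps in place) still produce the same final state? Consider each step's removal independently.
Step(s) 1

Testing removal of each single step:
Without step 1: final = m=4, p=2 (same)
Without step 2: final = m=6, p=3 (different)
Without step 3: final = m=16, p=2 (different)
Without step 4: final = m=2, p=2 (different)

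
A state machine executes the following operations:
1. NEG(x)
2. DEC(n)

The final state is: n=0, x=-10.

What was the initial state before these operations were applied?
n=1, x=10

Working backwards:
Final state: n=0, x=-10
Before step 2 (DEC(n)): n=1, x=-10
Before step 1 (NEG(x)): n=1, x=10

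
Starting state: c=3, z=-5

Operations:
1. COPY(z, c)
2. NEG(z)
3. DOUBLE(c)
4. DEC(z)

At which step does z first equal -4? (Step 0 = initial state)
Step 4

Tracing z:
Initial: z = -5
After step 1: z = 3
After step 2: z = -3
After step 3: z = -3
After step 4: z = -4 ← first occurrence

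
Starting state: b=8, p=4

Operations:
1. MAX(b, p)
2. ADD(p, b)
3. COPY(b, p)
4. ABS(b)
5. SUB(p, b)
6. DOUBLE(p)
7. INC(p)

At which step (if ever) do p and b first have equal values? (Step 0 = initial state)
Step 3

p and b first become equal after step 3.

Comparing values at each step:
Initial: p=4, b=8
After step 1: p=4, b=8
After step 2: p=12, b=8
After step 3: p=12, b=12 ← equal!
After step 4: p=12, b=12 ← equal!
After step 5: p=0, b=12
After step 6: p=0, b=12
After step 7: p=1, b=12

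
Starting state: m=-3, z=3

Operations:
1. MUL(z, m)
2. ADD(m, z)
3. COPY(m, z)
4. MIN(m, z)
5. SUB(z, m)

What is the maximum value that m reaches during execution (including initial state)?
-3

Values of m at each step:
Initial: m = -3 ← maximum
After step 1: m = -3
After step 2: m = -12
After step 3: m = -9
After step 4: m = -9
After step 5: m = -9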